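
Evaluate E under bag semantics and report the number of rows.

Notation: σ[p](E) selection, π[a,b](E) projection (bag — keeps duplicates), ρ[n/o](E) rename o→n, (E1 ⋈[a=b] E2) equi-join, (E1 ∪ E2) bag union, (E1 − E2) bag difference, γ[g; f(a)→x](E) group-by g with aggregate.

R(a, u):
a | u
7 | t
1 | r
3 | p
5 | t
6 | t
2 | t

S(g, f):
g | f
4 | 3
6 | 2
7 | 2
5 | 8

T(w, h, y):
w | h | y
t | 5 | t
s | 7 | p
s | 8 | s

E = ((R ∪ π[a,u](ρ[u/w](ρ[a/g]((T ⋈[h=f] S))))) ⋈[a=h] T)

Row counts bottom-up:
  R → 6
  T → 3
  S → 4
  (T ⋈[h=f] S) → 1
  ρ[a/g]((T ⋈[h=f] S)) → 1
  ρ[u/w](ρ[a/g]((T ⋈[h=f] S))) → 1
  π[a,u](ρ[u/w](ρ[a/g]((T ⋈[h=f] S)))) → 1
  (R ∪ π[a,u](ρ[u/w](ρ[a/g]((T ⋈[h=f] S))))) → 7
  T → 3
  ((R ∪ π[a,u](ρ[u/w](ρ[a/g]((T ⋈[h=f] S))))) ⋈[a=h] T) → 3

|E| = 3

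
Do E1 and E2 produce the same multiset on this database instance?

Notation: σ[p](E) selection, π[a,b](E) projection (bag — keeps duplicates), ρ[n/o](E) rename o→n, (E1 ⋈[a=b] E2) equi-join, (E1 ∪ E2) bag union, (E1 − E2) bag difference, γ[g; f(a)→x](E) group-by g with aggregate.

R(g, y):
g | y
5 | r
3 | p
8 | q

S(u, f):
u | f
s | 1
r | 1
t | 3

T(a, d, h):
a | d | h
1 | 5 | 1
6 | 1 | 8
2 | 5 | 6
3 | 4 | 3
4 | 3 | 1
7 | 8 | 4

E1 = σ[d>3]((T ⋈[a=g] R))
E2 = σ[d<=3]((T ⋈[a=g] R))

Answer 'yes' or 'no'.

E1 per-node cardinality:
  T → 6
  R → 3
  (T ⋈[a=g] R) → 1
  σ[d>3]((T ⋈[a=g] R)) → 1
E2 per-node cardinality:
  T → 6
  R → 3
  (T ⋈[a=g] R) → 1
  σ[d<=3]((T ⋈[a=g] R)) → 0

E1 result:
a | d | h | g | y
3 | 4 | 3 | 3 | p
E2 result:
a | d | h | g | y
(0 rows)
Witness: (3, 4, 3, 3, 'p') appears 1× in E1 but 0× in E2.

no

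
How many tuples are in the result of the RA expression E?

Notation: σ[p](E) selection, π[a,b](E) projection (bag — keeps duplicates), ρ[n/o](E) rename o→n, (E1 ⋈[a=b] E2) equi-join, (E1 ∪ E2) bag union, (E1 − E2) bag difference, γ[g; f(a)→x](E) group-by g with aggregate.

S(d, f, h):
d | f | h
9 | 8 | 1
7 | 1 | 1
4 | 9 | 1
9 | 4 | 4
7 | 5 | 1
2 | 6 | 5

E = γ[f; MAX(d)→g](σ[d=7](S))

Subexpression sizes:
  S → 6
  σ[d=7](S) → 2
  γ[f; MAX(d)→g](σ[d=7](S)) → 2

|E| = 2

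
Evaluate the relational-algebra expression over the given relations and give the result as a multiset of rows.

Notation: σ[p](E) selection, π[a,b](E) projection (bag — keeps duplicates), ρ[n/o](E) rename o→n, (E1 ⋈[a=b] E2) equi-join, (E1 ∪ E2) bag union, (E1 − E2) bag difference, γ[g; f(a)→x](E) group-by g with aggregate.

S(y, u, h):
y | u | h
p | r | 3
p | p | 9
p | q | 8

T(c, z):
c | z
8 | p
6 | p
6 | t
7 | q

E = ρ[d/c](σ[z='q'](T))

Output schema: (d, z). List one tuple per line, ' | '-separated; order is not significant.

Row counts bottom-up:
  T → 4
  σ[z='q'](T) → 1
  ρ[d/c](σ[z='q'](T)) → 1

== RESULT ==
d | z
7 | q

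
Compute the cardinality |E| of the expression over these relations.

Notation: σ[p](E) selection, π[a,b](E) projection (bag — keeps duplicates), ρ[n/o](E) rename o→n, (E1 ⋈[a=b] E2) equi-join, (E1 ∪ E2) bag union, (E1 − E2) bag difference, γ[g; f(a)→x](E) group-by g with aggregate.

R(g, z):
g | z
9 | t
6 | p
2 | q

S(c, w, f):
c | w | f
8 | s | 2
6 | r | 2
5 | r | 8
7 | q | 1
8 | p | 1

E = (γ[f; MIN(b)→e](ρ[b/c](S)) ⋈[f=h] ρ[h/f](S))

Subexpression sizes:
  S → 5
  ρ[b/c](S) → 5
  γ[f; MIN(b)→e](ρ[b/c](S)) → 3
  S → 5
  ρ[h/f](S) → 5
  (γ[f; MIN(b)→e](ρ[b/c](S)) ⋈[f=h] ρ[h/f](S)) → 5

|E| = 5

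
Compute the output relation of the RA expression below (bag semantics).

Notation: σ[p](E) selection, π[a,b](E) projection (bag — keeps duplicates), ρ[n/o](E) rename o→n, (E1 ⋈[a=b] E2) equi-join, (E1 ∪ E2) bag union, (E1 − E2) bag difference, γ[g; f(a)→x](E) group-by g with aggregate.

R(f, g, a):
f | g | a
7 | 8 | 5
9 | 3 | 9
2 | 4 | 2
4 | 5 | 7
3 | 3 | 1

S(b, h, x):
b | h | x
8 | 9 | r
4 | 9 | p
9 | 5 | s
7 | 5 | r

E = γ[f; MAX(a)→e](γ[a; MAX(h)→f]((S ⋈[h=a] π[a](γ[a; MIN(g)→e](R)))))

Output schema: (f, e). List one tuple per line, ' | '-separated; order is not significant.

Row counts bottom-up:
  S → 4
  R → 5
  γ[a; MIN(g)→e](R) → 5
  π[a](γ[a; MIN(g)→e](R)) → 5
  (S ⋈[h=a] π[a](γ[a; MIN(g)→e](R))) → 4
  γ[a; MAX(h)→f]((S ⋈[h=a] π[a](γ[a; MIN(g)→e](R)))) → 2
  γ[f; MAX(a)→e](γ[a; MAX(h)→f]((S ⋈[h=a] π[a](γ[a; MIN(g)→e](R))))) → 2

== RESULT ==
f | e
5 | 5
9 | 9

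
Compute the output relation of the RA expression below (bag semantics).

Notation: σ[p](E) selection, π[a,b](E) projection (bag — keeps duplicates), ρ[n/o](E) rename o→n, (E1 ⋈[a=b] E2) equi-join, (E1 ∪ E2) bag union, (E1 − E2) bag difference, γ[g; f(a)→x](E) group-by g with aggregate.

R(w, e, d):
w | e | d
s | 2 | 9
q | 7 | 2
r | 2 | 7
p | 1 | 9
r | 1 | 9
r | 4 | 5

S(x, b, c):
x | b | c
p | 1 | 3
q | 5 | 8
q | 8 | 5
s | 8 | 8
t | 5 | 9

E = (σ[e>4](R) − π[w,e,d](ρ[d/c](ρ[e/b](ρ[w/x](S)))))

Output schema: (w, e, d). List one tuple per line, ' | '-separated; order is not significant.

Stepwise |·|:
  R → 6
  σ[e>4](R) → 1
  S → 5
  ρ[w/x](S) → 5
  ρ[e/b](ρ[w/x](S)) → 5
  ρ[d/c](ρ[e/b](ρ[w/x](S))) → 5
  π[w,e,d](ρ[d/c](ρ[e/b](ρ[w/x](S)))) → 5
  (σ[e>4](R) − π[w,e,d](ρ[d/c](ρ[e/b](ρ[w/x](S))))) → 1

== RESULT ==
w | e | d
q | 7 | 2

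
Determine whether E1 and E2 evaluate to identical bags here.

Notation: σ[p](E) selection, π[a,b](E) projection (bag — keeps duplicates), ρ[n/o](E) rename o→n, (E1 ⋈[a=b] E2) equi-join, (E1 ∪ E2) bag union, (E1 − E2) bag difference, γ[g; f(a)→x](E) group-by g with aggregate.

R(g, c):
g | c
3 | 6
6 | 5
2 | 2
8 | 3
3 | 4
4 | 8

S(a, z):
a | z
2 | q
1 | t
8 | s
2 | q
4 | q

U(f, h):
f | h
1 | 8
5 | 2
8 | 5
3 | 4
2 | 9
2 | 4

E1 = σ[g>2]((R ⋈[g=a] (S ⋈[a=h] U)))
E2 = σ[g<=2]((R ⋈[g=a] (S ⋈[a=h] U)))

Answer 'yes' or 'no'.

E1 subexpression sizes:
  R → 6
  S → 5
  U → 6
  (S ⋈[a=h] U) → 5
  (R ⋈[g=a] (S ⋈[a=h] U)) → 5
  σ[g>2]((R ⋈[g=a] (S ⋈[a=h] U))) → 3
E2 subexpression sizes:
  R → 6
  S → 5
  U → 6
  (S ⋈[a=h] U) → 5
  (R ⋈[g=a] (S ⋈[a=h] U)) → 5
  σ[g<=2]((R ⋈[g=a] (S ⋈[a=h] U))) → 2

E1 result:
g | c | a | z | f | h
4 | 8 | 4 | q | 2 | 4
4 | 8 | 4 | q | 3 | 4
8 | 3 | 8 | s | 1 | 8
E2 result:
g | c | a | z | f | h
2 | 2 | 2 | q | 5 | 2
2 | 2 | 2 | q | 5 | 2
Witness: (4, 8, 4, 'q', 2, 4) appears 1× in E1 but 0× in E2.

no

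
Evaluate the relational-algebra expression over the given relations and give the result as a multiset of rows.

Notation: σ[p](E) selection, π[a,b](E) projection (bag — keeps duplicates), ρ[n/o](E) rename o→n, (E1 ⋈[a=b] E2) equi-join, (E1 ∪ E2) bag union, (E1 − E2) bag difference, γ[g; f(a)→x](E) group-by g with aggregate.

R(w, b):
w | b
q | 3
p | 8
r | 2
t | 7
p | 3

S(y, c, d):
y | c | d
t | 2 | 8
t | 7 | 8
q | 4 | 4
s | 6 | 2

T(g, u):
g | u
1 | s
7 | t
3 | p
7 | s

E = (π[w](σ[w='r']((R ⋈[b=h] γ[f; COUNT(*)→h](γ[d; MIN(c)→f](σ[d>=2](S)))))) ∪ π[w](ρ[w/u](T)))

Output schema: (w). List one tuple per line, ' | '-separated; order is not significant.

Row counts bottom-up:
  R → 5
  S → 4
  σ[d>=2](S) → 4
  γ[d; MIN(c)→f](σ[d>=2](S)) → 3
  γ[f; COUNT(*)→h](γ[d; MIN(c)→f](σ[d>=2](S))) → 3
  (R ⋈[b=h] γ[f; COUNT(*)→h](γ[d; MIN(c)→f](σ[d>=2](S)))) → 0
  σ[w='r']((R ⋈[b=h] γ[f; COUNT(*)→h](γ[d; MIN(c)→f](σ[d>=2](S))))) → 0
  π[w](σ[w='r']((R ⋈[b=h] γ[f; COUNT(*)→h](γ[d; MIN(c)→f](σ[d>=2](S)))))) → 0
  T → 4
  ρ[w/u](T) → 4
  π[w](ρ[w/u](T)) → 4
  (π[w](σ[w='r']((R ⋈[b=h] γ[f; COUNT(*)→h](γ[d; MIN(c)→f](σ[d>=2](S)))))) ∪ π[w](ρ[w/u](T))) → 4

== RESULT ==
w
p
s
s
t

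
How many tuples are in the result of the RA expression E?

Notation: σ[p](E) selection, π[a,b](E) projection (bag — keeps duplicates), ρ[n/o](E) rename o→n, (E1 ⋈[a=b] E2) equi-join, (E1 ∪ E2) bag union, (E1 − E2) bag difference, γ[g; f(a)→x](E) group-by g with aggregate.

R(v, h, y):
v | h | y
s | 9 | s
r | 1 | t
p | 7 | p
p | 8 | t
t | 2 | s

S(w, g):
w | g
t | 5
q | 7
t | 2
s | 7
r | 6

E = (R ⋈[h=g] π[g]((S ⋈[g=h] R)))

Per-node cardinality:
  R → 5
  S → 5
  R → 5
  (S ⋈[g=h] R) → 3
  π[g]((S ⋈[g=h] R)) → 3
  (R ⋈[h=g] π[g]((S ⋈[g=h] R))) → 3

|E| = 3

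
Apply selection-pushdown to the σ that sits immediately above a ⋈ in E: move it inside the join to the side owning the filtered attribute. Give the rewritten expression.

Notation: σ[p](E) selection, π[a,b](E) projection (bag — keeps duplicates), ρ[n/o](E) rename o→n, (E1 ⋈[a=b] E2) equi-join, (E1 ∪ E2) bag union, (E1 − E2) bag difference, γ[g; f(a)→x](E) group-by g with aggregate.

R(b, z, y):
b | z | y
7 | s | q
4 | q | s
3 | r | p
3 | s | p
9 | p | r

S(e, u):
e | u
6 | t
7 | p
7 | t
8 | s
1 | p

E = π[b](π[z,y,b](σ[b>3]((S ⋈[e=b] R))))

σ filters on b, owned by the right side.
E' = π[b](π[z,y,b]((S ⋈[e=b] σ[b>3](R))))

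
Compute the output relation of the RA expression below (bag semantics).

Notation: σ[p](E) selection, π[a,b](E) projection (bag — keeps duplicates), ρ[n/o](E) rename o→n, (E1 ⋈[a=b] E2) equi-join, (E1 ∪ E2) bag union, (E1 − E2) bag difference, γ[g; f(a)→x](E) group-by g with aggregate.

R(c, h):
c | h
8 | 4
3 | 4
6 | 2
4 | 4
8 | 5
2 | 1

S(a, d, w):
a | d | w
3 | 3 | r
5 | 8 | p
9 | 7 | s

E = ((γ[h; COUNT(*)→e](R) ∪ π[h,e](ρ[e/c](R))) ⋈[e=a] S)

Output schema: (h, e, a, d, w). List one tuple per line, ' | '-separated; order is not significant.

Row counts bottom-up:
  R → 6
  γ[h; COUNT(*)→e](R) → 4
  R → 6
  ρ[e/c](R) → 6
  π[h,e](ρ[e/c](R)) → 6
  (γ[h; COUNT(*)→e](R) ∪ π[h,e](ρ[e/c](R))) → 10
  S → 3
  ((γ[h; COUNT(*)→e](R) ∪ π[h,e](ρ[e/c](R))) ⋈[e=a] S) → 2

== RESULT ==
h | e | a | d | w
4 | 3 | 3 | 3 | r
4 | 3 | 3 | 3 | r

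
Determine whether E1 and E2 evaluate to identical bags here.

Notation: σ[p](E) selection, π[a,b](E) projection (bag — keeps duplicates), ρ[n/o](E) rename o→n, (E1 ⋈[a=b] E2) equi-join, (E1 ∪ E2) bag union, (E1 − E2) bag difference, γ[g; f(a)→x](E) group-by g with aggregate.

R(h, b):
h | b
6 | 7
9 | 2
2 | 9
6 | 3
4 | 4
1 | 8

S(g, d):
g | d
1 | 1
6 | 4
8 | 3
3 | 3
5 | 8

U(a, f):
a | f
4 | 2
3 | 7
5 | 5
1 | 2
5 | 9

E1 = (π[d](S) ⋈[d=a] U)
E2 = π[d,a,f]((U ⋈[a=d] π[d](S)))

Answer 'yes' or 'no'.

E1 per-node cardinality:
  S → 5
  π[d](S) → 5
  U → 5
  (π[d](S) ⋈[d=a] U) → 4
E2 per-node cardinality:
  U → 5
  S → 5
  π[d](S) → 5
  (U ⋈[a=d] π[d](S)) → 4
  π[d,a,f]((U ⋈[a=d] π[d](S))) → 4

E1 and E2 produce the same multiset:
d | a | f
1 | 1 | 2
3 | 3 | 7
3 | 3 | 7
4 | 4 | 2

yes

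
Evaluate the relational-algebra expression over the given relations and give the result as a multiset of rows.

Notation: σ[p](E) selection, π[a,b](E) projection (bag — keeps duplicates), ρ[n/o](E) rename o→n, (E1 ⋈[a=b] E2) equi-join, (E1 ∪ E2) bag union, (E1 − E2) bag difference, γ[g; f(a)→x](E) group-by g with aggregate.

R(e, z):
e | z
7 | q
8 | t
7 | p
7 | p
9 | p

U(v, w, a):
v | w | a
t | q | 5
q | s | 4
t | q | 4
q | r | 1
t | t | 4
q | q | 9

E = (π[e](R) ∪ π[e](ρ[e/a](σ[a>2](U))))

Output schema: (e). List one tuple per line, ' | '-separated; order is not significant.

Subexpression sizes:
  R → 5
  π[e](R) → 5
  U → 6
  σ[a>2](U) → 5
  ρ[e/a](σ[a>2](U)) → 5
  π[e](ρ[e/a](σ[a>2](U))) → 5
  (π[e](R) ∪ π[e](ρ[e/a](σ[a>2](U)))) → 10

== RESULT ==
e
4
4
4
5
7
7
7
8
9
9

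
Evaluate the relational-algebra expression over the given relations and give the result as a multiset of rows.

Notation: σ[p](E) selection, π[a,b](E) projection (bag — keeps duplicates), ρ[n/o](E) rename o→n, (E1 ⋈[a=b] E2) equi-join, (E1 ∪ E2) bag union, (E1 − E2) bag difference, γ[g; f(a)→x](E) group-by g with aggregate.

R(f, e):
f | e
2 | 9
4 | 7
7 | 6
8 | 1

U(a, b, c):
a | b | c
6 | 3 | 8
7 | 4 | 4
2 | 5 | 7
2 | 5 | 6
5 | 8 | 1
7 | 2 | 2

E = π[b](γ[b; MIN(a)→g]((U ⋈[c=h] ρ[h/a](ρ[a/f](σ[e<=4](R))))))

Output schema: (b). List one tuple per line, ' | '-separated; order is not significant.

Stepwise |·|:
  U → 6
  R → 4
  σ[e<=4](R) → 1
  ρ[a/f](σ[e<=4](R)) → 1
  ρ[h/a](ρ[a/f](σ[e<=4](R))) → 1
  (U ⋈[c=h] ρ[h/a](ρ[a/f](σ[e<=4](R)))) → 1
  γ[b; MIN(a)→g]((U ⋈[c=h] ρ[h/a](ρ[a/f](σ[e<=4](R))))) → 1
  π[b](γ[b; MIN(a)→g]((U ⋈[c=h] ρ[h/a](ρ[a/f](σ[e<=4](R)))))) → 1

== RESULT ==
b
3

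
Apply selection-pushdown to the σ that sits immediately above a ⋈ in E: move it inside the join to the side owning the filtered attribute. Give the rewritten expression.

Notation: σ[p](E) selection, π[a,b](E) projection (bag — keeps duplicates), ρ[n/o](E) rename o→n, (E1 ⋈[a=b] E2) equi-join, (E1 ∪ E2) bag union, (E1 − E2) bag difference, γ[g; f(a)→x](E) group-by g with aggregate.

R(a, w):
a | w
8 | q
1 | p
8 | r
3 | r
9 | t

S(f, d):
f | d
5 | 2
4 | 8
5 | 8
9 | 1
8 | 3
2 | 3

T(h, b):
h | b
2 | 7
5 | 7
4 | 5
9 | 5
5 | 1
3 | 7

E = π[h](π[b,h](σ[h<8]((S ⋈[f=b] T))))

σ filters on h, owned by the right side.
E' = π[h](π[b,h]((S ⋈[f=b] σ[h<8](T))))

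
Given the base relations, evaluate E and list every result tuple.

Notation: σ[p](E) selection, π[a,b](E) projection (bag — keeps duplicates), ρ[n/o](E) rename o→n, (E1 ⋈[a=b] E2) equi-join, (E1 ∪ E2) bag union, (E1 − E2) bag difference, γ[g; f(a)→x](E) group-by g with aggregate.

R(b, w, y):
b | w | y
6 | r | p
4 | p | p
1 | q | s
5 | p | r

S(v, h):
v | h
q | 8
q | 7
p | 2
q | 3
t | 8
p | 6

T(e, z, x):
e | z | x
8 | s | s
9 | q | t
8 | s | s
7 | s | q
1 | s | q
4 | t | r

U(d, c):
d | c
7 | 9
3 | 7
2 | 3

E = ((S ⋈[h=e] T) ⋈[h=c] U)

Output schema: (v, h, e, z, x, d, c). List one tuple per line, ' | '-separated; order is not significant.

Per-node cardinality:
  S → 6
  T → 6
  (S ⋈[h=e] T) → 5
  U → 3
  ((S ⋈[h=e] T) ⋈[h=c] U) → 1

== RESULT ==
v | h | e | z | x | d | c
q | 7 | 7 | s | q | 3 | 7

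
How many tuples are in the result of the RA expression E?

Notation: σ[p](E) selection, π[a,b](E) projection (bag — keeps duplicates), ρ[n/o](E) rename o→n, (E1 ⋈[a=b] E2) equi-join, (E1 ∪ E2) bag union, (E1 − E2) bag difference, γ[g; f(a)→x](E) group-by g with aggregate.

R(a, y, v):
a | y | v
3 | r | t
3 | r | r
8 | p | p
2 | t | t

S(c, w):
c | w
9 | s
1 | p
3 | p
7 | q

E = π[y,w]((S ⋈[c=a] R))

Per-node cardinality:
  S → 4
  R → 4
  (S ⋈[c=a] R) → 2
  π[y,w]((S ⋈[c=a] R)) → 2

|E| = 2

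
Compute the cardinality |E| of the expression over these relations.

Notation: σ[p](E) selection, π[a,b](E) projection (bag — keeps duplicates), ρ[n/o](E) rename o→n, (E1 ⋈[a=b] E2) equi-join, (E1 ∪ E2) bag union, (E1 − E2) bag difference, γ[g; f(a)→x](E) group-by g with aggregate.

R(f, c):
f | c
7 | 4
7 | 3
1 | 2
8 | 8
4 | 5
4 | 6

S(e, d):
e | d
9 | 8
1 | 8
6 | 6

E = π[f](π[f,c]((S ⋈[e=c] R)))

Per-node cardinality:
  S → 3
  R → 6
  (S ⋈[e=c] R) → 1
  π[f,c]((S ⋈[e=c] R)) → 1
  π[f](π[f,c]((S ⋈[e=c] R))) → 1

|E| = 1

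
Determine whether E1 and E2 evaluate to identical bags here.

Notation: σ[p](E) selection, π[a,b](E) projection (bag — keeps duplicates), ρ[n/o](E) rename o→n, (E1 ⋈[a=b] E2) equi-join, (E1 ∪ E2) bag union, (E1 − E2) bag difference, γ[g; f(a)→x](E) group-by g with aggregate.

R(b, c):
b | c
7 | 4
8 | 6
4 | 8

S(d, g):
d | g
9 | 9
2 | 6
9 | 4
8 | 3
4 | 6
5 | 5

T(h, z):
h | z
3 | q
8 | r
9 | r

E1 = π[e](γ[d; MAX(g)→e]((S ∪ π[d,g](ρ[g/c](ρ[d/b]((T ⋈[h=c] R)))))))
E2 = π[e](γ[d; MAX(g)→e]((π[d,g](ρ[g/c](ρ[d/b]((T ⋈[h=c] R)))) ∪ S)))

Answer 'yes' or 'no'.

E1 row counts bottom-up:
  S → 6
  T → 3
  R → 3
  (T ⋈[h=c] R) → 1
  ρ[d/b]((T ⋈[h=c] R)) → 1
  ρ[g/c](ρ[d/b]((T ⋈[h=c] R))) → 1
  π[d,g](ρ[g/c](ρ[d/b]((T ⋈[h=c] R)))) → 1
  (S ∪ π[d,g](ρ[g/c](ρ[d/b]((T ⋈[h=c] R))))) → 7
  γ[d; MAX(g)→e]((S ∪ π[d,g](ρ[g/c](ρ[d/b]((T ⋈[h=c] R)))))) → 5
  π[e](γ[d; MAX(g)→e]((S ∪ π[d,g](ρ[g/c](ρ[d/b]((T ⋈[h=c] R))))))) → 5
E2 row counts bottom-up:
  T → 3
  R → 3
  (T ⋈[h=c] R) → 1
  ρ[d/b]((T ⋈[h=c] R)) → 1
  ρ[g/c](ρ[d/b]((T ⋈[h=c] R))) → 1
  π[d,g](ρ[g/c](ρ[d/b]((T ⋈[h=c] R)))) → 1
  S → 6
  (π[d,g](ρ[g/c](ρ[d/b]((T ⋈[h=c] R)))) ∪ S) → 7
  γ[d; MAX(g)→e]((π[d,g](ρ[g/c](ρ[d/b]((T ⋈[h=c] R)))) ∪ S)) → 5
  π[e](γ[d; MAX(g)→e]((π[d,g](ρ[g/c](ρ[d/b]((T ⋈[h=c] R)))) ∪ S))) → 5

E1 and E2 produce the same multiset:
e
3
5
6
8
9

yes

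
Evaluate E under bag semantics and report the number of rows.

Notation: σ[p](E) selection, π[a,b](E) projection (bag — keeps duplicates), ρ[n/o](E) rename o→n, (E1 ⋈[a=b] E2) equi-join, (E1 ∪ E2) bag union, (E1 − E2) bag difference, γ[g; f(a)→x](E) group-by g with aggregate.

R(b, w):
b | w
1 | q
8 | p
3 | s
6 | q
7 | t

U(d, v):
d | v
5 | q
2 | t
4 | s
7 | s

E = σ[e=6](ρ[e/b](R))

Row counts bottom-up:
  R → 5
  ρ[e/b](R) → 5
  σ[e=6](ρ[e/b](R)) → 1

|E| = 1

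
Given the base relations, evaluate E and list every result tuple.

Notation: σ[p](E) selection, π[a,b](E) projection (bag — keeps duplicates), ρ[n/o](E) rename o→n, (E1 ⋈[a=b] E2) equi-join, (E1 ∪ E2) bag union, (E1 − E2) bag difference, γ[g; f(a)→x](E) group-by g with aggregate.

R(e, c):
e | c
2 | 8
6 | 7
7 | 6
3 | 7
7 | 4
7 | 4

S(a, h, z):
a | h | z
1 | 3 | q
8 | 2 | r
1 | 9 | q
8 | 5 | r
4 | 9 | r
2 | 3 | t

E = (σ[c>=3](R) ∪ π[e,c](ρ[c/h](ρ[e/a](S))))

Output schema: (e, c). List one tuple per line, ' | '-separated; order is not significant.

Subexpression sizes:
  R → 6
  σ[c>=3](R) → 6
  S → 6
  ρ[e/a](S) → 6
  ρ[c/h](ρ[e/a](S)) → 6
  π[e,c](ρ[c/h](ρ[e/a](S))) → 6
  (σ[c>=3](R) ∪ π[e,c](ρ[c/h](ρ[e/a](S)))) → 12

== RESULT ==
e | c
1 | 3
1 | 9
2 | 3
2 | 8
3 | 7
4 | 9
6 | 7
7 | 4
7 | 4
7 | 6
8 | 2
8 | 5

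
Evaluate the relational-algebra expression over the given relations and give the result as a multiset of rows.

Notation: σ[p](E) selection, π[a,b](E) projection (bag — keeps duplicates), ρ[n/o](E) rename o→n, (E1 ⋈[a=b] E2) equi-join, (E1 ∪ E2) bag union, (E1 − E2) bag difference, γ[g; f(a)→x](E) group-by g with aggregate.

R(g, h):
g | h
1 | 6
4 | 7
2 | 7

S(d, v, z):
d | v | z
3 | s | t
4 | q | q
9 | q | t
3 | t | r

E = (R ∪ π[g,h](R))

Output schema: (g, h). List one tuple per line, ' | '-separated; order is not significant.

Subexpression sizes:
  R → 3
  R → 3
  π[g,h](R) → 3
  (R ∪ π[g,h](R)) → 6

== RESULT ==
g | h
1 | 6
1 | 6
2 | 7
2 | 7
4 | 7
4 | 7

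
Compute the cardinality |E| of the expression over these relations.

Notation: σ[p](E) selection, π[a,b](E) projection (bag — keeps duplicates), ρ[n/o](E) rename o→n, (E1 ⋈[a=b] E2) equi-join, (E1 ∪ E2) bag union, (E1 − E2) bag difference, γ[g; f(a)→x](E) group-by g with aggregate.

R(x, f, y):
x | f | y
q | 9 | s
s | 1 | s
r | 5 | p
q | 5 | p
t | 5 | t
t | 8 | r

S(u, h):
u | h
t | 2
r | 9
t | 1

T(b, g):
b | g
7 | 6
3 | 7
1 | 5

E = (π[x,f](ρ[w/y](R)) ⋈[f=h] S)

Stepwise |·|:
  R → 6
  ρ[w/y](R) → 6
  π[x,f](ρ[w/y](R)) → 6
  S → 3
  (π[x,f](ρ[w/y](R)) ⋈[f=h] S) → 2

|E| = 2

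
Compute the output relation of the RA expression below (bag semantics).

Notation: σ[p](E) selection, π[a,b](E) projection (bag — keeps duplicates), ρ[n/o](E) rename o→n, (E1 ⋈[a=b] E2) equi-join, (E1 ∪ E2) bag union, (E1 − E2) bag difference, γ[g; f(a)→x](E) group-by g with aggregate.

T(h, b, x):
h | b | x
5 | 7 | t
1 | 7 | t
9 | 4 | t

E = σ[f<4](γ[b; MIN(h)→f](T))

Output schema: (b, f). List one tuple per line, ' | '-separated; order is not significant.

Row counts bottom-up:
  T → 3
  γ[b; MIN(h)→f](T) → 2
  σ[f<4](γ[b; MIN(h)→f](T)) → 1

== RESULT ==
b | f
7 | 1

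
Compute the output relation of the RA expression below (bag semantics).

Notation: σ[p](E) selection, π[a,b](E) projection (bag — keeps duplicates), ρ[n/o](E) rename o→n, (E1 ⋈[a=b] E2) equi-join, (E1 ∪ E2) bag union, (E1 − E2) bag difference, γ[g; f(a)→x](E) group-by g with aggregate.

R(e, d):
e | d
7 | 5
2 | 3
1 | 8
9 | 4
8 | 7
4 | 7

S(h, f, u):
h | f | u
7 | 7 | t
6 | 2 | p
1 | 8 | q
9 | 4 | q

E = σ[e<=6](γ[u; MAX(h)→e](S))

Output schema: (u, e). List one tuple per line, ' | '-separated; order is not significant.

Stepwise |·|:
  S → 4
  γ[u; MAX(h)→e](S) → 3
  σ[e<=6](γ[u; MAX(h)→e](S)) → 1

== RESULT ==
u | e
p | 6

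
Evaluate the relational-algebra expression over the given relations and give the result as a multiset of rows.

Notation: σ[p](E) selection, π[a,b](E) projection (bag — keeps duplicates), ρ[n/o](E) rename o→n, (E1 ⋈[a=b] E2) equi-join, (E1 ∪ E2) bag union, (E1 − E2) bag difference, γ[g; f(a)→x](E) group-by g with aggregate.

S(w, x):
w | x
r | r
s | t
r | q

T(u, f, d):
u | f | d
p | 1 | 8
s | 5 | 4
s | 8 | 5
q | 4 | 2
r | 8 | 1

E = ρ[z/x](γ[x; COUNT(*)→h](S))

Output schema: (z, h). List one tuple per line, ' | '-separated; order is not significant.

Subexpression sizes:
  S → 3
  γ[x; COUNT(*)→h](S) → 3
  ρ[z/x](γ[x; COUNT(*)→h](S)) → 3

== RESULT ==
z | h
q | 1
r | 1
t | 1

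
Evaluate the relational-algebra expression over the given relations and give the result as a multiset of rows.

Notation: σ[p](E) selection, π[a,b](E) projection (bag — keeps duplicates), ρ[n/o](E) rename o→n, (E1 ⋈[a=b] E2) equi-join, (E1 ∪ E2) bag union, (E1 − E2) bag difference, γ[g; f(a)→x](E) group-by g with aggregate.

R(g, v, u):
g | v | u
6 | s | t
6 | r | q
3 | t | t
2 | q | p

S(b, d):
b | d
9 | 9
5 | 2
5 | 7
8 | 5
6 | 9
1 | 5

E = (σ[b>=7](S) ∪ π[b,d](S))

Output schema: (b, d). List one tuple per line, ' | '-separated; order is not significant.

Row counts bottom-up:
  S → 6
  σ[b>=7](S) → 2
  S → 6
  π[b,d](S) → 6
  (σ[b>=7](S) ∪ π[b,d](S)) → 8

== RESULT ==
b | d
1 | 5
5 | 2
5 | 7
6 | 9
8 | 5
8 | 5
9 | 9
9 | 9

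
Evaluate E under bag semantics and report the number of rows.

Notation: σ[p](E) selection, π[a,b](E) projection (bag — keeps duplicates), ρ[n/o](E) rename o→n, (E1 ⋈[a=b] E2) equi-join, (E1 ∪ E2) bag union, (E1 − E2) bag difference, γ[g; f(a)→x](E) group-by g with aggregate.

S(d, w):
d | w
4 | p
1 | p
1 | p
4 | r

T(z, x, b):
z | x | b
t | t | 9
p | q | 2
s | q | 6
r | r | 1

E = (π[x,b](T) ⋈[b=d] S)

Row counts bottom-up:
  T → 4
  π[x,b](T) → 4
  S → 4
  (π[x,b](T) ⋈[b=d] S) → 2

|E| = 2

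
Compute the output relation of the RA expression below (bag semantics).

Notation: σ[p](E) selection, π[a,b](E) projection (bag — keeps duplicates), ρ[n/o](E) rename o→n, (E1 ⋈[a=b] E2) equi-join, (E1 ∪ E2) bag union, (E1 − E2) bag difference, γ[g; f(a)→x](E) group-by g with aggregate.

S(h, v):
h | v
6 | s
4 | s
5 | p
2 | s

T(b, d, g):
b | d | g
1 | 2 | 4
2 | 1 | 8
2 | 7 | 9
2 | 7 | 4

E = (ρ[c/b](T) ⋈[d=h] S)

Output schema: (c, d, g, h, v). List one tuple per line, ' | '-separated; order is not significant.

Per-node cardinality:
  T → 4
  ρ[c/b](T) → 4
  S → 4
  (ρ[c/b](T) ⋈[d=h] S) → 1

== RESULT ==
c | d | g | h | v
1 | 2 | 4 | 2 | s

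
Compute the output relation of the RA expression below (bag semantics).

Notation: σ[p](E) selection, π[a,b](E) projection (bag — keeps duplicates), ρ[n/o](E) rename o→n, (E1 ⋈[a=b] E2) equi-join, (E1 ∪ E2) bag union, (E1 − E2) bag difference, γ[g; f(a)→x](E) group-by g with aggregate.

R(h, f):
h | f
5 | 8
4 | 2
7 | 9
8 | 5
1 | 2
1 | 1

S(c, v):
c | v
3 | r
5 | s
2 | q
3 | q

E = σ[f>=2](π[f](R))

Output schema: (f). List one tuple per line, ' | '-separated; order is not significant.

Subexpression sizes:
  R → 6
  π[f](R) → 6
  σ[f>=2](π[f](R)) → 5

== RESULT ==
f
2
2
5
8
9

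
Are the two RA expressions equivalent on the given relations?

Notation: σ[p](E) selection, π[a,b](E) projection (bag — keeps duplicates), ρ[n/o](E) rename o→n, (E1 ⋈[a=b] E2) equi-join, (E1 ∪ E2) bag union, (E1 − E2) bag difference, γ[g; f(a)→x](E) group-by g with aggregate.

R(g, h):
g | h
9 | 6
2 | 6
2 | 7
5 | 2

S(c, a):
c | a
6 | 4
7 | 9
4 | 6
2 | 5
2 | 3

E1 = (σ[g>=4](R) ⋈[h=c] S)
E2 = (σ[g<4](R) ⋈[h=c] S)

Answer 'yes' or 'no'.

E1 stepwise |·|:
  R → 4
  σ[g>=4](R) → 2
  S → 5
  (σ[g>=4](R) ⋈[h=c] S) → 3
E2 stepwise |·|:
  R → 4
  σ[g<4](R) → 2
  S → 5
  (σ[g<4](R) ⋈[h=c] S) → 2

E1 result:
g | h | c | a
5 | 2 | 2 | 3
5 | 2 | 2 | 5
9 | 6 | 6 | 4
E2 result:
g | h | c | a
2 | 6 | 6 | 4
2 | 7 | 7 | 9
Witness: (9, 6, 6, 4) appears 1× in E1 but 0× in E2.

no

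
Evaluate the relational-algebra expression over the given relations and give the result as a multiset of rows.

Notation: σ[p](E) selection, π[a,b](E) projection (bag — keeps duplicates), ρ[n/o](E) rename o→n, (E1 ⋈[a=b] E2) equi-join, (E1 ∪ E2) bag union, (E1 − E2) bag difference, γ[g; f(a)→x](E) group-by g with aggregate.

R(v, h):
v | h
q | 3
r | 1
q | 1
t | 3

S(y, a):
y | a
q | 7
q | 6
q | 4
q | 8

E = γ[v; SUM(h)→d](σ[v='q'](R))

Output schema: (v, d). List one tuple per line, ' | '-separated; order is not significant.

Row counts bottom-up:
  R → 4
  σ[v='q'](R) → 2
  γ[v; SUM(h)→d](σ[v='q'](R)) → 1

== RESULT ==
v | d
q | 4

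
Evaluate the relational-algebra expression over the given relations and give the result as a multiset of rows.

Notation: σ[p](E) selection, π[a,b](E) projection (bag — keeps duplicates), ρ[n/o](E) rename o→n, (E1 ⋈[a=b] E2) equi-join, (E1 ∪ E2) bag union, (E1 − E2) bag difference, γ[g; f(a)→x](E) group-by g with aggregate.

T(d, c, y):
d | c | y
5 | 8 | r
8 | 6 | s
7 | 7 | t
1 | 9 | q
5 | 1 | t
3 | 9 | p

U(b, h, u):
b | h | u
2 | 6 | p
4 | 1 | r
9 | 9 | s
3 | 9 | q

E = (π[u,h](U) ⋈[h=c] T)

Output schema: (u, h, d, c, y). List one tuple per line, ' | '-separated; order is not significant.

Per-node cardinality:
  U → 4
  π[u,h](U) → 4
  T → 6
  (π[u,h](U) ⋈[h=c] T) → 6

== RESULT ==
u | h | d | c | y
p | 6 | 8 | 6 | s
q | 9 | 1 | 9 | q
q | 9 | 3 | 9 | p
r | 1 | 5 | 1 | t
s | 9 | 1 | 9 | q
s | 9 | 3 | 9 | p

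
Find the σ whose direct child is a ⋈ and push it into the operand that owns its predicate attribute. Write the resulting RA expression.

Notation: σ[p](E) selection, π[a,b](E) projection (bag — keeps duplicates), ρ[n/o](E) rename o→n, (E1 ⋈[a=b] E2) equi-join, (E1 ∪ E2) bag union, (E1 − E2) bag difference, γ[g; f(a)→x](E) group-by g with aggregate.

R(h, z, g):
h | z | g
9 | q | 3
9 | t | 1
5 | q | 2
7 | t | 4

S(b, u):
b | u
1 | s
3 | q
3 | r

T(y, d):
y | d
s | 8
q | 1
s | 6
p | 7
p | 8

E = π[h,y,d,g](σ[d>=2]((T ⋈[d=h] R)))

σ filters on d, owned by the left side.
E' = π[h,y,d,g]((σ[d>=2](T) ⋈[d=h] R))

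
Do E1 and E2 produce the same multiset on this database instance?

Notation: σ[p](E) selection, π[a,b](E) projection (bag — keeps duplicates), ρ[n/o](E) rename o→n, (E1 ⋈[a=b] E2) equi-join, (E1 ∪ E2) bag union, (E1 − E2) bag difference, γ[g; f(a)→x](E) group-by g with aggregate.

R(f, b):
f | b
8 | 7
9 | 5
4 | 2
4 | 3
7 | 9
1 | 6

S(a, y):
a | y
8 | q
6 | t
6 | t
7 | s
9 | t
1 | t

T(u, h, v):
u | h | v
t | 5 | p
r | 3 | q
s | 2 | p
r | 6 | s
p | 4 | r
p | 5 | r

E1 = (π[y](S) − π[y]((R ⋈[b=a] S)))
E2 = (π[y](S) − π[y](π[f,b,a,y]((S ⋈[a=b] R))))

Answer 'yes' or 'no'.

E1 per-node cardinality:
  S → 6
  π[y](S) → 6
  R → 6
  S → 6
  (R ⋈[b=a] S) → 4
  π[y]((R ⋈[b=a] S)) → 4
  (π[y](S) − π[y]((R ⋈[b=a] S))) → 2
E2 per-node cardinality:
  S → 6
  π[y](S) → 6
  S → 6
  R → 6
  (S ⋈[a=b] R) → 4
  π[f,b,a,y]((S ⋈[a=b] R)) → 4
  π[y](π[f,b,a,y]((S ⋈[a=b] R))) → 4
  (π[y](S) − π[y](π[f,b,a,y]((S ⋈[a=b] R)))) → 2

E1 and E2 produce the same multiset:
y
q
t

yes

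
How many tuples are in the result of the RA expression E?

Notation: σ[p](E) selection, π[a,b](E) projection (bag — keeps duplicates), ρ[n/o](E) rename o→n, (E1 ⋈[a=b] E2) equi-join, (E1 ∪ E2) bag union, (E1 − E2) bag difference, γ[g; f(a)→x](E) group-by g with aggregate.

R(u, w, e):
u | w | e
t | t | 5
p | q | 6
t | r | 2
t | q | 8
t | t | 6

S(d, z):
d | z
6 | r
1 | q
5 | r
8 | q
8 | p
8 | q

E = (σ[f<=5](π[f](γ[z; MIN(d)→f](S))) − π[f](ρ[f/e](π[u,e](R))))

Per-node cardinality:
  S → 6
  γ[z; MIN(d)→f](S) → 3
  π[f](γ[z; MIN(d)→f](S)) → 3
  σ[f<=5](π[f](γ[z; MIN(d)→f](S))) → 2
  R → 5
  π[u,e](R) → 5
  ρ[f/e](π[u,e](R)) → 5
  π[f](ρ[f/e](π[u,e](R))) → 5
  (σ[f<=5](π[f](γ[z; MIN(d)→f](S))) − π[f](ρ[f/e](π[u,e](R)))) → 1

|E| = 1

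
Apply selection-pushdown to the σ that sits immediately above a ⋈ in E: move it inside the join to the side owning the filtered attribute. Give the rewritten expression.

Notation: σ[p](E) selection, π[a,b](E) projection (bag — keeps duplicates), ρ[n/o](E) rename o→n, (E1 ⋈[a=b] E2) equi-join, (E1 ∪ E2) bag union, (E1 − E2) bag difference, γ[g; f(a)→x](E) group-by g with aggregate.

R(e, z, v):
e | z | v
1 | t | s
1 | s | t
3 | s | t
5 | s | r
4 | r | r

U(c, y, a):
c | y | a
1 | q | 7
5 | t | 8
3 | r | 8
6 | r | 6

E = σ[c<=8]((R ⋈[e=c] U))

σ filters on c, owned by the right side.
E' = (R ⋈[e=c] σ[c<=8](U))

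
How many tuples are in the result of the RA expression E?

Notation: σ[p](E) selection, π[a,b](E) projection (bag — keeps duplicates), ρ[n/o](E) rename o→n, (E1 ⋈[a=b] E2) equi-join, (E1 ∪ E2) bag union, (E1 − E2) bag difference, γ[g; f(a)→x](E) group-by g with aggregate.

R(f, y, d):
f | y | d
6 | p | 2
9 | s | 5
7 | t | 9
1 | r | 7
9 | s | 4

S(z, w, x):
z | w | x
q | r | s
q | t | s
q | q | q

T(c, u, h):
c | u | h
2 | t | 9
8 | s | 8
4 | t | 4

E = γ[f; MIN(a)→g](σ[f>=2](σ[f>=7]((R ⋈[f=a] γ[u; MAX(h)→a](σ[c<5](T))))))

Row counts bottom-up:
  R → 5
  T → 3
  σ[c<5](T) → 2
  γ[u; MAX(h)→a](σ[c<5](T)) → 1
  (R ⋈[f=a] γ[u; MAX(h)→a](σ[c<5](T))) → 2
  σ[f>=7]((R ⋈[f=a] γ[u; MAX(h)→a](σ[c<5](T)))) → 2
  σ[f>=2](σ[f>=7]((R ⋈[f=a] γ[u; MAX(h)→a](σ[c<5](T))))) → 2
  γ[f; MIN(a)→g](σ[f>=2](σ[f>=7]((R ⋈[f=a] γ[u; MAX(h)→a](σ[c<5](T)))))) → 1

|E| = 1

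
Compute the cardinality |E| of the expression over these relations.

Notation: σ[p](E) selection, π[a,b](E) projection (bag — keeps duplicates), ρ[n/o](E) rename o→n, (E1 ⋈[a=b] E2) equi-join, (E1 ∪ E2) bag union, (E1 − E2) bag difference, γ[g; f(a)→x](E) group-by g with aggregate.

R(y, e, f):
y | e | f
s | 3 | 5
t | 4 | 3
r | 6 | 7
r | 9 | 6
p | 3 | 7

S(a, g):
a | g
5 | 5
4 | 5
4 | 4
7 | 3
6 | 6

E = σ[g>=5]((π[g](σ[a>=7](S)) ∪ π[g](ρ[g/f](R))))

Row counts bottom-up:
  S → 5
  σ[a>=7](S) → 1
  π[g](σ[a>=7](S)) → 1
  R → 5
  ρ[g/f](R) → 5
  π[g](ρ[g/f](R)) → 5
  (π[g](σ[a>=7](S)) ∪ π[g](ρ[g/f](R))) → 6
  σ[g>=5]((π[g](σ[a>=7](S)) ∪ π[g](ρ[g/f](R)))) → 4

|E| = 4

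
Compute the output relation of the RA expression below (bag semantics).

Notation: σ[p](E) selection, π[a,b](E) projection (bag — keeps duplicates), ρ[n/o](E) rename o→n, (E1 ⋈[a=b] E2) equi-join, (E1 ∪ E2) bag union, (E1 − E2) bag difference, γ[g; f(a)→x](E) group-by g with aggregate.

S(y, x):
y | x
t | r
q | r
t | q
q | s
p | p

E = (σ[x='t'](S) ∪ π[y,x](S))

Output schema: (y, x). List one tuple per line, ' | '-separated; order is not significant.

Stepwise |·|:
  S → 5
  σ[x='t'](S) → 0
  S → 5
  π[y,x](S) → 5
  (σ[x='t'](S) ∪ π[y,x](S)) → 5

== RESULT ==
y | x
p | p
q | r
q | s
t | q
t | r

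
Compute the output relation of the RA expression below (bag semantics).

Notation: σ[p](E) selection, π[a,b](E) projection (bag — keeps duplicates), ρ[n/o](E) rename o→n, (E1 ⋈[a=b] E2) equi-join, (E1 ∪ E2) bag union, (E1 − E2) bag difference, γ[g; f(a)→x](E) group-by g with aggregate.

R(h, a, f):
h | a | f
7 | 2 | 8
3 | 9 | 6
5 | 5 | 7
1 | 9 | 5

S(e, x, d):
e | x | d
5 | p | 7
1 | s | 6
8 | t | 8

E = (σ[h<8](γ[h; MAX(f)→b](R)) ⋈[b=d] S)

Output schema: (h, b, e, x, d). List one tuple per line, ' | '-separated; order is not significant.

Per-node cardinality:
  R → 4
  γ[h; MAX(f)→b](R) → 4
  σ[h<8](γ[h; MAX(f)→b](R)) → 4
  S → 3
  (σ[h<8](γ[h; MAX(f)→b](R)) ⋈[b=d] S) → 3

== RESULT ==
h | b | e | x | d
3 | 6 | 1 | s | 6
5 | 7 | 5 | p | 7
7 | 8 | 8 | t | 8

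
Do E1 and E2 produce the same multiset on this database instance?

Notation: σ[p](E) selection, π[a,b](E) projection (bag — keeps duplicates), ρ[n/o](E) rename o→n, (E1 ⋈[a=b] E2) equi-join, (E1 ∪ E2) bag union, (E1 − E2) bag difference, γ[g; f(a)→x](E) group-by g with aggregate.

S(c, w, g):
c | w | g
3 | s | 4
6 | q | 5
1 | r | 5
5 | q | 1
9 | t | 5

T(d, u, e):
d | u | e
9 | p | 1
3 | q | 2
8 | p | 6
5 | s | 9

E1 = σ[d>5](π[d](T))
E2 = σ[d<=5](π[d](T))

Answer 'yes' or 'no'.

E1 per-node cardinality:
  T → 4
  π[d](T) → 4
  σ[d>5](π[d](T)) → 2
E2 per-node cardinality:
  T → 4
  π[d](T) → 4
  σ[d<=5](π[d](T)) → 2

E1 result:
d
8
9
E2 result:
d
3
5
Witness: (8,) appears 1× in E1 but 0× in E2.

no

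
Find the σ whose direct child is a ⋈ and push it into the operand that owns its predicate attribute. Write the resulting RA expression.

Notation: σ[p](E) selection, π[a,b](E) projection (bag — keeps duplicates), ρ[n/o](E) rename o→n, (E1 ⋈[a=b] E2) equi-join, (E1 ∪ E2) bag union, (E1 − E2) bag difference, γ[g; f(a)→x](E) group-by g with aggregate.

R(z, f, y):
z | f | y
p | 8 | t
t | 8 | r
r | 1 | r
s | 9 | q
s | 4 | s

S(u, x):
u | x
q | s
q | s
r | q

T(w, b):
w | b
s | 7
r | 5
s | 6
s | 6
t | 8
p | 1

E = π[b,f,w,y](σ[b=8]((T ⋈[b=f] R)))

σ filters on b, owned by the left side.
E' = π[b,f,w,y]((σ[b=8](T) ⋈[b=f] R))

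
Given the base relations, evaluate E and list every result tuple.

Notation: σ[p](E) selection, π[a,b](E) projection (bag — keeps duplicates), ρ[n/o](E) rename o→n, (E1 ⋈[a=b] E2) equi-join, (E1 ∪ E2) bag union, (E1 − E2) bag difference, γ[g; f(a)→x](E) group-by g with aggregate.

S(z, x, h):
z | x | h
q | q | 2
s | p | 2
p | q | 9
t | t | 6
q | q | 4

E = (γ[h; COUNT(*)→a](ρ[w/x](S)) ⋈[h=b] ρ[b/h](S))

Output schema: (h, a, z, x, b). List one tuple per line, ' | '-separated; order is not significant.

Stepwise |·|:
  S → 5
  ρ[w/x](S) → 5
  γ[h; COUNT(*)→a](ρ[w/x](S)) → 4
  S → 5
  ρ[b/h](S) → 5
  (γ[h; COUNT(*)→a](ρ[w/x](S)) ⋈[h=b] ρ[b/h](S)) → 5

== RESULT ==
h | a | z | x | b
2 | 2 | q | q | 2
2 | 2 | s | p | 2
4 | 1 | q | q | 4
6 | 1 | t | t | 6
9 | 1 | p | q | 9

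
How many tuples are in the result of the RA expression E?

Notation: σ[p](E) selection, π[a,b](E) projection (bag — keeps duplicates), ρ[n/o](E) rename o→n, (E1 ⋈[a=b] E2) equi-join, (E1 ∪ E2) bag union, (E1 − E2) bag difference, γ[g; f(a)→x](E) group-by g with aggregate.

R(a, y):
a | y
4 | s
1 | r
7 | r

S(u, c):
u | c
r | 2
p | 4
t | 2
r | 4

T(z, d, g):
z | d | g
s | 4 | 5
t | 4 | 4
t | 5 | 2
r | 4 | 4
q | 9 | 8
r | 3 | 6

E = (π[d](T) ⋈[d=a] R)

Per-node cardinality:
  T → 6
  π[d](T) → 6
  R → 3
  (π[d](T) ⋈[d=a] R) → 3

|E| = 3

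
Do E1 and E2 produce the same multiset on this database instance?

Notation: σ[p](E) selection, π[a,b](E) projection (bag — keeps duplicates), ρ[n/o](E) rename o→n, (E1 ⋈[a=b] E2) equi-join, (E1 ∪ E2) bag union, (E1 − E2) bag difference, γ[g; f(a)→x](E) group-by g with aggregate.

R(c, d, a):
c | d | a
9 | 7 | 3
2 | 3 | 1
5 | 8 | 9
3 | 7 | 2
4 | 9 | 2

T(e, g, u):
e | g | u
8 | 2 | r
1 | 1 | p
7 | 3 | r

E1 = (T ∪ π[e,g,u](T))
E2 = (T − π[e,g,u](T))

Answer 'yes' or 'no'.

E1 subexpression sizes:
  T → 3
  T → 3
  π[e,g,u](T) → 3
  (T ∪ π[e,g,u](T)) → 6
E2 subexpression sizes:
  T → 3
  T → 3
  π[e,g,u](T) → 3
  (T − π[e,g,u](T)) → 0

E1 result:
e | g | u
1 | 1 | p
1 | 1 | p
7 | 3 | r
7 | 3 | r
8 | 2 | r
8 | 2 | r
E2 result:
e | g | u
(0 rows)
Witness: (8, 2, 'r') appears 2× in E1 but 0× in E2.

no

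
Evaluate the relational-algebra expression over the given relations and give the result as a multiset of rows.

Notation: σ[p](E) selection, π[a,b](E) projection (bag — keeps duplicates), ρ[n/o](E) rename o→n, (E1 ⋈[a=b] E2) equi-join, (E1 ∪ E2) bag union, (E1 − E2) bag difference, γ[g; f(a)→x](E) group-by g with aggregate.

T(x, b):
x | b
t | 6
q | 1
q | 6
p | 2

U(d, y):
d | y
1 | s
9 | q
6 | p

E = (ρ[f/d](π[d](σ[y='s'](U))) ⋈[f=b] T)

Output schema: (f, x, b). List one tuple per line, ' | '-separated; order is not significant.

Subexpression sizes:
  U → 3
  σ[y='s'](U) → 1
  π[d](σ[y='s'](U)) → 1
  ρ[f/d](π[d](σ[y='s'](U))) → 1
  T → 4
  (ρ[f/d](π[d](σ[y='s'](U))) ⋈[f=b] T) → 1

== RESULT ==
f | x | b
1 | q | 1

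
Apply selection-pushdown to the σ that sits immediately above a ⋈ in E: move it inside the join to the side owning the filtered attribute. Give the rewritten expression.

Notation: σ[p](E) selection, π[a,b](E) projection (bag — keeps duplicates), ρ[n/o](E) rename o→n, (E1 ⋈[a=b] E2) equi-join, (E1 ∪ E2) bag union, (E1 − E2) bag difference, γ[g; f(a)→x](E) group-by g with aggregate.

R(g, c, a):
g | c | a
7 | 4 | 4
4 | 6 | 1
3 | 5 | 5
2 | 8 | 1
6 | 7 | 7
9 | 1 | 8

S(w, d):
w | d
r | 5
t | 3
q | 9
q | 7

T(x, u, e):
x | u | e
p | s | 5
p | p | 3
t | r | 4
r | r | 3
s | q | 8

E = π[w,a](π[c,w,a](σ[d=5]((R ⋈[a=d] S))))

σ filters on d, owned by the right side.
E' = π[w,a](π[c,w,a]((R ⋈[a=d] σ[d=5](S))))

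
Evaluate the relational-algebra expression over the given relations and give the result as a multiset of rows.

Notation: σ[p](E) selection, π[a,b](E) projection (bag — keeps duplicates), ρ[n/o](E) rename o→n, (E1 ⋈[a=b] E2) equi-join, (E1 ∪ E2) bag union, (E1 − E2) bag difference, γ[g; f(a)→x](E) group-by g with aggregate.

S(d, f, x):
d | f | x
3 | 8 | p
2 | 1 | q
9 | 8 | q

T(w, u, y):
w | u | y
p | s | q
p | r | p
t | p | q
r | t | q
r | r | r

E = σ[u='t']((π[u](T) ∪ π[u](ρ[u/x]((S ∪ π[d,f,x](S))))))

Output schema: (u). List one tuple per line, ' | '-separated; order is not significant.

Subexpression sizes:
  T → 5
  π[u](T) → 5
  S → 3
  S → 3
  π[d,f,x](S) → 3
  (S ∪ π[d,f,x](S)) → 6
  ρ[u/x]((S ∪ π[d,f,x](S))) → 6
  π[u](ρ[u/x]((S ∪ π[d,f,x](S)))) → 6
  (π[u](T) ∪ π[u](ρ[u/x]((S ∪ π[d,f,x](S))))) → 11
  σ[u='t']((π[u](T) ∪ π[u](ρ[u/x]((S ∪ π[d,f,x](S)))))) → 1

== RESULT ==
u
t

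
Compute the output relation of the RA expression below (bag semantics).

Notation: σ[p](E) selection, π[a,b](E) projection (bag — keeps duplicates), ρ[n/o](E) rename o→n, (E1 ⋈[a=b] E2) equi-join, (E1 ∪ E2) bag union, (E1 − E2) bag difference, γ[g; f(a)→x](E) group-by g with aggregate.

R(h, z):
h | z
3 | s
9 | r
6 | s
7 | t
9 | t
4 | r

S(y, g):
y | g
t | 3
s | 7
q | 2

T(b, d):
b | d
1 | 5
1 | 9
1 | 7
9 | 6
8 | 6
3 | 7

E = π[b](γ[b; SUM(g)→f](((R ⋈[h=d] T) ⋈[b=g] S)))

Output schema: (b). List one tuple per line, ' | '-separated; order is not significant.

Row counts bottom-up:
  R → 6
  T → 6
  (R ⋈[h=d] T) → 6
  S → 3
  ((R ⋈[h=d] T) ⋈[b=g] S) → 1
  γ[b; SUM(g)→f](((R ⋈[h=d] T) ⋈[b=g] S)) → 1
  π[b](γ[b; SUM(g)→f](((R ⋈[h=d] T) ⋈[b=g] S))) → 1

== RESULT ==
b
3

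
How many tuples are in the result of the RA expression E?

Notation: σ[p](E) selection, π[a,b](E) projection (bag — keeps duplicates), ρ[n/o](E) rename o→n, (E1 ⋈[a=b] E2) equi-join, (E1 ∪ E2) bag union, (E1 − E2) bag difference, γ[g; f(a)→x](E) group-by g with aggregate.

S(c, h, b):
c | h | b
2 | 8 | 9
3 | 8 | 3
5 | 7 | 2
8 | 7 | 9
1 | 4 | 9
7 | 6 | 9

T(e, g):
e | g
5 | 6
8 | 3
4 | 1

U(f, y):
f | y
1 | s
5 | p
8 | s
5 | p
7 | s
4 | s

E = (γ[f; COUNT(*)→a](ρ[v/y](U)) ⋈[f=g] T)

Per-node cardinality:
  U → 6
  ρ[v/y](U) → 6
  γ[f; COUNT(*)→a](ρ[v/y](U)) → 5
  T → 3
  (γ[f; COUNT(*)→a](ρ[v/y](U)) ⋈[f=g] T) → 1

|E| = 1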